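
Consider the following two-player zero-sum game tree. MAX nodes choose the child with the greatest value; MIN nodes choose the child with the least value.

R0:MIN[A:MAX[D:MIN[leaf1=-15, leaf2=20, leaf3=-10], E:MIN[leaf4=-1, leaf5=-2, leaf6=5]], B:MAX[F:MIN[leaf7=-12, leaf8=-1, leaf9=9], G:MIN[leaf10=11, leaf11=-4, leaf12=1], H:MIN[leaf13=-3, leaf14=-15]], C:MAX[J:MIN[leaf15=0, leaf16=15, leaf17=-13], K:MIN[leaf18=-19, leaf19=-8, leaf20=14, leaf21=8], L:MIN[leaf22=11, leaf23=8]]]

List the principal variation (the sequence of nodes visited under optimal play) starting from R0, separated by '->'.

D (MIN): min(-15, 20, -10) = -15
E (MIN): min(-1, -2, 5) = -2
A (MAX): max(-15, -2) = -2
F (MIN): min(-12, -1, 9) = -12
G (MIN): min(11, -4, 1) = -4
H (MIN): min(-3, -15) = -15
B (MAX): max(-12, -4, -15) = -4
J (MIN): min(0, 15, -13) = -13
K (MIN): min(-19, -8, 14, 8) = -19
L (MIN): min(11, 8) = 8
C (MAX): max(-13, -19, 8) = 8
R0 (MIN): min(-2, -4, 8) = -4
At R0, MIN picks B (lowest: -4).
At B, MAX picks G (highest: -4).
At G, MIN picks leaf11 (lowest: -4).
Terminal value -4.

R0 -> B -> G -> leaf11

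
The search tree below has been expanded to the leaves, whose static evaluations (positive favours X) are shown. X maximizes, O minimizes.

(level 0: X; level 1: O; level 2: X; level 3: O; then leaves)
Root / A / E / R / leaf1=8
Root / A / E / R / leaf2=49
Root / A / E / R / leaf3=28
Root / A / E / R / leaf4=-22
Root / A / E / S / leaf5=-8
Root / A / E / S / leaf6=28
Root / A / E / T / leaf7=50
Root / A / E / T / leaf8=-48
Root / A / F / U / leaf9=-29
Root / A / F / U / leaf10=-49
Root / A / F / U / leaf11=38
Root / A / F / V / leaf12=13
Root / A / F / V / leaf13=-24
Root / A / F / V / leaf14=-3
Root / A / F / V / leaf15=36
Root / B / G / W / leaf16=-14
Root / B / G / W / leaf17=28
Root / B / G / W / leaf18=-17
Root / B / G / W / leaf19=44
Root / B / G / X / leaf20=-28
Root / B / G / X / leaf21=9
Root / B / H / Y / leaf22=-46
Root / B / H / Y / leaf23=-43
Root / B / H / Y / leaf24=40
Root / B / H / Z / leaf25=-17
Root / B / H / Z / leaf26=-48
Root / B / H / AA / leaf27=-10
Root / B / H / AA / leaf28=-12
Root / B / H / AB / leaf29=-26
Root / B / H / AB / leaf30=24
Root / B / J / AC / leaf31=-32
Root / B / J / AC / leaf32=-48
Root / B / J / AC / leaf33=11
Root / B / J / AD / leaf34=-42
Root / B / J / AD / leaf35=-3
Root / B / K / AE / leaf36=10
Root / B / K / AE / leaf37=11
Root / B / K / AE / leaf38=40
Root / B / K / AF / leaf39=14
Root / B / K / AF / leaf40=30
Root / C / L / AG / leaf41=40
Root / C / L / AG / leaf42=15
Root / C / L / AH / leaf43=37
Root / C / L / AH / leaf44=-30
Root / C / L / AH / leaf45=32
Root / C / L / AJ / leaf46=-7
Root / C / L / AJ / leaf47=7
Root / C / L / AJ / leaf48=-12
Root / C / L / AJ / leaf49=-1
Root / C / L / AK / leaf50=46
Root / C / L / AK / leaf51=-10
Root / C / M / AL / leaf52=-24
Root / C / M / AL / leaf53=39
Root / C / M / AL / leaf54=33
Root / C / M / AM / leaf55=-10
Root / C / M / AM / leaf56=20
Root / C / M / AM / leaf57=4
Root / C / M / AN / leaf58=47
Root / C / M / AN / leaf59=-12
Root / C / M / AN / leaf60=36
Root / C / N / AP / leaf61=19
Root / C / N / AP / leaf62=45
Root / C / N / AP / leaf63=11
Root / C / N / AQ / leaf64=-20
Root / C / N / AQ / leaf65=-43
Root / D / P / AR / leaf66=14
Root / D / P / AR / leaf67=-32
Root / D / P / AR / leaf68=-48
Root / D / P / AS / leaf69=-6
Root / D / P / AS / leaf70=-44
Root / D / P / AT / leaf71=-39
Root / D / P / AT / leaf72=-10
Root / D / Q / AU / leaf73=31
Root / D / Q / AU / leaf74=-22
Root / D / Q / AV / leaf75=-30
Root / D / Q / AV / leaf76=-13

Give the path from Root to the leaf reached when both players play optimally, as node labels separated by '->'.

Root -> C -> M -> AM -> leaf55

R (O): min(8, 49, 28, -22) = -22
S (O): min(-8, 28) = -8
T (O): min(50, -48) = -48
E (X): max(-22, -8, -48) = -8
U (O): min(-29, -49, 38) = -49
V (O): min(13, -24, -3, 36) = -24
F (X): max(-49, -24) = -24
A (O): min(-8, -24) = -24
W (O): min(-14, 28, -17, 44) = -17
X (O): min(-28, 9) = -28
G (X): max(-17, -28) = -17
Y (O): min(-46, -43, 40) = -46
Z (O): min(-17, -48) = -48
AA (O): min(-10, -12) = -12
AB (O): min(-26, 24) = -26
H (X): max(-46, -48, -12, -26) = -12
AC (O): min(-32, -48, 11) = -48
AD (O): min(-42, -3) = -42
J (X): max(-48, -42) = -42
AE (O): min(10, 11, 40) = 10
AF (O): min(14, 30) = 14
K (X): max(10, 14) = 14
B (O): min(-17, -12, -42, 14) = -42
AG (O): min(40, 15) = 15
AH (O): min(37, -30, 32) = -30
AJ (O): min(-7, 7, -12, -1) = -12
AK (O): min(46, -10) = -10
L (X): max(15, -30, -12, -10) = 15
AL (O): min(-24, 39, 33) = -24
AM (O): min(-10, 20, 4) = -10
AN (O): min(47, -12, 36) = -12
M (X): max(-24, -10, -12) = -10
AP (O): min(19, 45, 11) = 11
AQ (O): min(-20, -43) = -43
N (X): max(11, -43) = 11
C (O): min(15, -10, 11) = -10
AR (O): min(14, -32, -48) = -48
AS (O): min(-6, -44) = -44
AT (O): min(-39, -10) = -39
P (X): max(-48, -44, -39) = -39
AU (O): min(31, -22) = -22
AV (O): min(-30, -13) = -30
Q (X): max(-22, -30) = -22
D (O): min(-39, -22) = -39
Root (X): max(-24, -42, -10, -39) = -10
At Root, X picks C (highest: -10).
At C, O picks M (lowest: -10).
At M, X picks AM (highest: -10).
At AM, O picks leaf55 (lowest: -10).
Terminal value -10.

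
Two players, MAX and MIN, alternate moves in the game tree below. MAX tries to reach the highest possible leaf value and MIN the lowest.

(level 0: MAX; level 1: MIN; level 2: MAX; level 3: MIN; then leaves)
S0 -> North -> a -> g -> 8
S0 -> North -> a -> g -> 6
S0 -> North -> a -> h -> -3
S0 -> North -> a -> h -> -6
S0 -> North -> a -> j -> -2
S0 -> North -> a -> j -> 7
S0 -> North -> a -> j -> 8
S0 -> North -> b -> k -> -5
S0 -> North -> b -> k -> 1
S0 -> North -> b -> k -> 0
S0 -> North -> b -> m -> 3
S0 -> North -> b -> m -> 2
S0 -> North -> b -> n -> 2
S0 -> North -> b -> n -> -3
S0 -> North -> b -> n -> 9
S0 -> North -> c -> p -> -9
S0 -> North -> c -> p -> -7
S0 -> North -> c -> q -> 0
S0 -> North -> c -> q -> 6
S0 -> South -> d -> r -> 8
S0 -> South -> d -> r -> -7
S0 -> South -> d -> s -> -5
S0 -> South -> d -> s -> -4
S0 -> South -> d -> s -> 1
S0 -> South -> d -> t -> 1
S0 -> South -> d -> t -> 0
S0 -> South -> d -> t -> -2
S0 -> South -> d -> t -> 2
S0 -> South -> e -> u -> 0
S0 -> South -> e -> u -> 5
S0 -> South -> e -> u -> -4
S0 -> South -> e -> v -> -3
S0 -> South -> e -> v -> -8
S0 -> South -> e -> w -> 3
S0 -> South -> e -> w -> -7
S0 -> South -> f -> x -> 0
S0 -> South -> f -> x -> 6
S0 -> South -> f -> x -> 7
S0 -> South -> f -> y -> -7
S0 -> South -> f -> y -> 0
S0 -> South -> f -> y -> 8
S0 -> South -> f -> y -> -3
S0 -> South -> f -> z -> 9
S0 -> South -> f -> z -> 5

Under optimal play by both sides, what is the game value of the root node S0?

g (MIN): min(8, 6) = 6
h (MIN): min(-3, -6) = -6
j (MIN): min(-2, 7, 8) = -2
a (MAX): max(6, -6, -2) = 6
k (MIN): min(-5, 1, 0) = -5
m (MIN): min(3, 2) = 2
n (MIN): min(2, -3, 9) = -3
b (MAX): max(-5, 2, -3) = 2
p (MIN): min(-9, -7) = -9
q (MIN): min(0, 6) = 0
c (MAX): max(-9, 0) = 0
North (MIN): min(6, 2, 0) = 0
r (MIN): min(8, -7) = -7
s (MIN): min(-5, -4, 1) = -5
t (MIN): min(1, 0, -2, 2) = -2
d (MAX): max(-7, -5, -2) = -2
u (MIN): min(0, 5, -4) = -4
v (MIN): min(-3, -8) = -8
w (MIN): min(3, -7) = -7
e (MAX): max(-4, -8, -7) = -4
x (MIN): min(0, 6, 7) = 0
y (MIN): min(-7, 0, 8, -3) = -7
z (MIN): min(9, 5) = 5
f (MAX): max(0, -7, 5) = 5
South (MIN): min(-2, -4, 5) = -4
S0 (MAX): max(0, -4) = 0

0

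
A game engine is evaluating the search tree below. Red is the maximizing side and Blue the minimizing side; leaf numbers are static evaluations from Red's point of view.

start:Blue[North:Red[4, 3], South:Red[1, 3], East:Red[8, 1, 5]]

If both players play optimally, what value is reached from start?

North (Red): max(4, 3) = 4
South (Red): max(1, 3) = 3
East (Red): max(8, 1, 5) = 8
start (Blue): min(4, 3, 8) = 3

3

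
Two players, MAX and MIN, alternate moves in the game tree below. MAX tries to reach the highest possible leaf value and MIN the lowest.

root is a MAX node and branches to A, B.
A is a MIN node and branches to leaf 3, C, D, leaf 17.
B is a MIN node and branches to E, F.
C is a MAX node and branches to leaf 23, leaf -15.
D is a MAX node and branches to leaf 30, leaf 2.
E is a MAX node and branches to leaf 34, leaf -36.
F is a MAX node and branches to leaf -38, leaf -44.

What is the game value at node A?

C (MAX): max(23, -15) = 23
D (MAX): max(30, 2) = 30
A (MIN): min(3, 23, 30, 17) = 3

3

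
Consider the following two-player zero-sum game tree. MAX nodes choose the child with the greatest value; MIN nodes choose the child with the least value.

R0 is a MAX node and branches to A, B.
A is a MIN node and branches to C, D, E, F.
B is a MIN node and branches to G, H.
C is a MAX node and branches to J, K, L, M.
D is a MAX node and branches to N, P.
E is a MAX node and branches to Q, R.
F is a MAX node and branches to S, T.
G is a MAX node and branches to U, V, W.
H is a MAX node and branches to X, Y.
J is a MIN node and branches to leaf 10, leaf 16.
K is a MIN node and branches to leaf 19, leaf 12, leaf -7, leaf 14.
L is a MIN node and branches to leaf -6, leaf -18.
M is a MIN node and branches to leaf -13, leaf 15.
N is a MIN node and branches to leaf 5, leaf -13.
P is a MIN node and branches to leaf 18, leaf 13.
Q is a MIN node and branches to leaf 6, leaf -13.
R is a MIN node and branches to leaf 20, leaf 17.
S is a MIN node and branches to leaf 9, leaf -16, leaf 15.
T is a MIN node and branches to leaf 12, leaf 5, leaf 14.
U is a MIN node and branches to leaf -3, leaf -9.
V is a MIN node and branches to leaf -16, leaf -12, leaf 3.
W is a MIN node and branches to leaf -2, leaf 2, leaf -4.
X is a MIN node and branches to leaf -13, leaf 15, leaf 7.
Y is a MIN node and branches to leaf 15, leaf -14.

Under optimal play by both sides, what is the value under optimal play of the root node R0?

J (MIN): min(10, 16) = 10
K (MIN): min(19, 12, -7, 14) = -7
L (MIN): min(-6, -18) = -18
M (MIN): min(-13, 15) = -13
C (MAX): max(10, -7, -18, -13) = 10
N (MIN): min(5, -13) = -13
P (MIN): min(18, 13) = 13
D (MAX): max(-13, 13) = 13
Q (MIN): min(6, -13) = -13
R (MIN): min(20, 17) = 17
E (MAX): max(-13, 17) = 17
S (MIN): min(9, -16, 15) = -16
T (MIN): min(12, 5, 14) = 5
F (MAX): max(-16, 5) = 5
A (MIN): min(10, 13, 17, 5) = 5
U (MIN): min(-3, -9) = -9
V (MIN): min(-16, -12, 3) = -16
W (MIN): min(-2, 2, -4) = -4
G (MAX): max(-9, -16, -4) = -4
X (MIN): min(-13, 15, 7) = -13
Y (MIN): min(15, -14) = -14
H (MAX): max(-13, -14) = -13
B (MIN): min(-4, -13) = -13
R0 (MAX): max(5, -13) = 5

5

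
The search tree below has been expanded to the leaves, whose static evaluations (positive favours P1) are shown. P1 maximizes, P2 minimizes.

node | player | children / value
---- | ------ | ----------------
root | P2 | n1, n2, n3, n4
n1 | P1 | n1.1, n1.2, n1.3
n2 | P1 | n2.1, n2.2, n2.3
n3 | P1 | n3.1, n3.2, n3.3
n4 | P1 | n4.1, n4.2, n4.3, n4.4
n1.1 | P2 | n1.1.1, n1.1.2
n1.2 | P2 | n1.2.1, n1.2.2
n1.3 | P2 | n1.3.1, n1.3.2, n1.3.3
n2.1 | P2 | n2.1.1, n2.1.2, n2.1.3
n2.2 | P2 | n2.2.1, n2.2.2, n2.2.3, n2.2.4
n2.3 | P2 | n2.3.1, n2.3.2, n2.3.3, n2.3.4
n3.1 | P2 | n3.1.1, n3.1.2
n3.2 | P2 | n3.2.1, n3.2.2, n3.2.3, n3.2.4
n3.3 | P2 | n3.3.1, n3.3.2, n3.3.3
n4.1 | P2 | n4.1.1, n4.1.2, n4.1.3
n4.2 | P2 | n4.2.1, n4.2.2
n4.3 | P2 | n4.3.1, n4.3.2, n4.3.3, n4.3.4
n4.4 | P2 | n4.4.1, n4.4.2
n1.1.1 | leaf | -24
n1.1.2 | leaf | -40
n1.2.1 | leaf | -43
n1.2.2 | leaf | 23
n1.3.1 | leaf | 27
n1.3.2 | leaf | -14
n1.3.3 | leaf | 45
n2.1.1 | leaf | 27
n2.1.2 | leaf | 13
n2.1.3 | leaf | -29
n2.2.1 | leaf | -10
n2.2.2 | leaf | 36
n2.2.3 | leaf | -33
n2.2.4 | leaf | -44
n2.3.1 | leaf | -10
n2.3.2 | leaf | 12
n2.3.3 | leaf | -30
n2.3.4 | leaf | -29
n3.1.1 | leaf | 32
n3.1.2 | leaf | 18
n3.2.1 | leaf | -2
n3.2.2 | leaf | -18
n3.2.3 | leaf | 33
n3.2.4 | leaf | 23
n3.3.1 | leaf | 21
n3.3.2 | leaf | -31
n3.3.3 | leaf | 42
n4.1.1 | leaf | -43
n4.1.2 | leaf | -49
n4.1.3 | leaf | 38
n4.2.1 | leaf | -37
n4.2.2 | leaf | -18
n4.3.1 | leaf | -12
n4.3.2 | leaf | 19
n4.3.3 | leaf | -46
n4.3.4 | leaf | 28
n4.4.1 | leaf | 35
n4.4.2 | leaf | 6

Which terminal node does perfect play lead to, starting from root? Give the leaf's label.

n2.1.3

n1.1 (P2): min(-24, -40) = -40
n1.2 (P2): min(-43, 23) = -43
n1.3 (P2): min(27, -14, 45) = -14
n1 (P1): max(-40, -43, -14) = -14
n2.1 (P2): min(27, 13, -29) = -29
n2.2 (P2): min(-10, 36, -33, -44) = -44
n2.3 (P2): min(-10, 12, -30, -29) = -30
n2 (P1): max(-29, -44, -30) = -29
n3.1 (P2): min(32, 18) = 18
n3.2 (P2): min(-2, -18, 33, 23) = -18
n3.3 (P2): min(21, -31, 42) = -31
n3 (P1): max(18, -18, -31) = 18
n4.1 (P2): min(-43, -49, 38) = -49
n4.2 (P2): min(-37, -18) = -37
n4.3 (P2): min(-12, 19, -46, 28) = -46
n4.4 (P2): min(35, 6) = 6
n4 (P1): max(-49, -37, -46, 6) = 6
root (P2): min(-14, -29, 18, 6) = -29
At root, P2 picks n2 (lowest: -29).
At n2, P1 picks n2.1 (highest: -29).
At n2.1, P2 picks n2.1.3 (lowest: -29).
Terminal value -29.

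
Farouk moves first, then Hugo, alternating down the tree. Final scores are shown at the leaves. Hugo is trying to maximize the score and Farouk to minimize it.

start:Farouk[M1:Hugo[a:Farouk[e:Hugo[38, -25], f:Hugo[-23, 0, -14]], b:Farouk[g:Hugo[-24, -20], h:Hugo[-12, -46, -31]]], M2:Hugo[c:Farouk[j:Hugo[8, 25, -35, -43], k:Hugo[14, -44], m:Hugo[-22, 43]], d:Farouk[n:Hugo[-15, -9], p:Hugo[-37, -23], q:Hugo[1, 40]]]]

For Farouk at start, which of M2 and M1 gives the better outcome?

j (Hugo): max(8, 25, -35, -43) = 25
k (Hugo): max(14, -44) = 14
m (Hugo): max(-22, 43) = 43
c (Farouk): min(25, 14, 43) = 14
n (Hugo): max(-15, -9) = -9
p (Hugo): max(-37, -23) = -23
q (Hugo): max(1, 40) = 40
d (Farouk): min(-9, -23, 40) = -23
M2 (Hugo): max(14, -23) = 14
e (Hugo): max(38, -25) = 38
f (Hugo): max(-23, 0, -14) = 0
a (Farouk): min(38, 0) = 0
g (Hugo): max(-24, -20) = -20
h (Hugo): max(-12, -46, -31) = -12
b (Farouk): min(-20, -12) = -20
M1 (Hugo): max(0, -20) = 0
Farouk prefers the lower value; M2=14, M1=0. M1 is better since 0 < 14.

M1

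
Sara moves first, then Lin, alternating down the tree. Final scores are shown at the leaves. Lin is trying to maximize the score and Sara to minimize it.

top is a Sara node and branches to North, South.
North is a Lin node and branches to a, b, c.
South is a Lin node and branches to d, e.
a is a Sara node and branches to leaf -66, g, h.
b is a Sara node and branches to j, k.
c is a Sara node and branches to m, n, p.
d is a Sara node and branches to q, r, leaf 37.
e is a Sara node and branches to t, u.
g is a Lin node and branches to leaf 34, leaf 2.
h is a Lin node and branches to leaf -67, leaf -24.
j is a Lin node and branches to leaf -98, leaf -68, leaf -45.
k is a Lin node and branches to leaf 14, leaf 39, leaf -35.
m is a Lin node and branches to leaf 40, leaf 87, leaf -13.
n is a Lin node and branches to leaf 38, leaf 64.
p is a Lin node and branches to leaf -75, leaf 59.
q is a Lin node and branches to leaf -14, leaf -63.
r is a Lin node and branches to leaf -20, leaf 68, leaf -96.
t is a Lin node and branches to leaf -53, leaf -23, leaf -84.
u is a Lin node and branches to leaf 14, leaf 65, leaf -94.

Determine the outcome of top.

-14

g (Lin): max(34, 2) = 34
h (Lin): max(-67, -24) = -24
a (Sara): min(-66, 34, -24) = -66
j (Lin): max(-98, -68, -45) = -45
k (Lin): max(14, 39, -35) = 39
b (Sara): min(-45, 39) = -45
m (Lin): max(40, 87, -13) = 87
n (Lin): max(38, 64) = 64
p (Lin): max(-75, 59) = 59
c (Sara): min(87, 64, 59) = 59
North (Lin): max(-66, -45, 59) = 59
q (Lin): max(-14, -63) = -14
r (Lin): max(-20, 68, -96) = 68
d (Sara): min(-14, 68, 37) = -14
t (Lin): max(-53, -23, -84) = -23
u (Lin): max(14, 65, -94) = 65
e (Sara): min(-23, 65) = -23
South (Lin): max(-14, -23) = -14
top (Sara): min(59, -14) = -14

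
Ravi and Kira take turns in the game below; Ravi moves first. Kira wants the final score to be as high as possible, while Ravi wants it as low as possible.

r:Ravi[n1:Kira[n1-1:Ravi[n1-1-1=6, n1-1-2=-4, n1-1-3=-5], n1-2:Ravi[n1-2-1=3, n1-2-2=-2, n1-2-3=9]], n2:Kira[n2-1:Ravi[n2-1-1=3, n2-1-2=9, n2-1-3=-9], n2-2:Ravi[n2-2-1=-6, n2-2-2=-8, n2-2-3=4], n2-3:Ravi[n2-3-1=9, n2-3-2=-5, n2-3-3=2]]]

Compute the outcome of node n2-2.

-8

n2-2 (Ravi): min(-6, -8, 4) = -8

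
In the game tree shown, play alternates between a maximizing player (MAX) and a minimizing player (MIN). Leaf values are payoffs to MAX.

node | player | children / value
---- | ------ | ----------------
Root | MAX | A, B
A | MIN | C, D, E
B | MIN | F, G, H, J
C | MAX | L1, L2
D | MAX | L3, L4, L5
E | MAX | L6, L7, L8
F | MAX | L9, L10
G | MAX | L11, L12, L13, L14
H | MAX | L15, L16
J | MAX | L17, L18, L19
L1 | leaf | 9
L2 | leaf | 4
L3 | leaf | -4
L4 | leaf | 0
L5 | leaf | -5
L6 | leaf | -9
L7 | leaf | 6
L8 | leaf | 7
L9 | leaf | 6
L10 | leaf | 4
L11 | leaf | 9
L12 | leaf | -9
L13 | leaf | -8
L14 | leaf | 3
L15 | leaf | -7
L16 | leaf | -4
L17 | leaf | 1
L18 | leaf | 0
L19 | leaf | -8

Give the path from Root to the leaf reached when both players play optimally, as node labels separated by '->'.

Root -> A -> D -> L4

C (MAX): max(9, 4) = 9
D (MAX): max(-4, 0, -5) = 0
E (MAX): max(-9, 6, 7) = 7
A (MIN): min(9, 0, 7) = 0
F (MAX): max(6, 4) = 6
G (MAX): max(9, -9, -8, 3) = 9
H (MAX): max(-7, -4) = -4
J (MAX): max(1, 0, -8) = 1
B (MIN): min(6, 9, -4, 1) = -4
Root (MAX): max(0, -4) = 0
At Root, MAX picks A (highest: 0).
At A, MIN picks D (lowest: 0).
At D, MAX picks L4 (highest: 0).
Terminal value 0.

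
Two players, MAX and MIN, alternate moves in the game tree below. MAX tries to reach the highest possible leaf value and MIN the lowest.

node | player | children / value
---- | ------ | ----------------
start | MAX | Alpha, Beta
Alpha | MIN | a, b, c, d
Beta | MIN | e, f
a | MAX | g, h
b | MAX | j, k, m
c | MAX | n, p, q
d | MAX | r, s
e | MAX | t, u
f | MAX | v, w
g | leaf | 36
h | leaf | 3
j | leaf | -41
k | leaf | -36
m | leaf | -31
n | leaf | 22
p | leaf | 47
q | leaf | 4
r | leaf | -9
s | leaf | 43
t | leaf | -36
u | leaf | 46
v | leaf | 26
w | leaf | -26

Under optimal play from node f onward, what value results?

26

f (MAX): max(26, -26) = 26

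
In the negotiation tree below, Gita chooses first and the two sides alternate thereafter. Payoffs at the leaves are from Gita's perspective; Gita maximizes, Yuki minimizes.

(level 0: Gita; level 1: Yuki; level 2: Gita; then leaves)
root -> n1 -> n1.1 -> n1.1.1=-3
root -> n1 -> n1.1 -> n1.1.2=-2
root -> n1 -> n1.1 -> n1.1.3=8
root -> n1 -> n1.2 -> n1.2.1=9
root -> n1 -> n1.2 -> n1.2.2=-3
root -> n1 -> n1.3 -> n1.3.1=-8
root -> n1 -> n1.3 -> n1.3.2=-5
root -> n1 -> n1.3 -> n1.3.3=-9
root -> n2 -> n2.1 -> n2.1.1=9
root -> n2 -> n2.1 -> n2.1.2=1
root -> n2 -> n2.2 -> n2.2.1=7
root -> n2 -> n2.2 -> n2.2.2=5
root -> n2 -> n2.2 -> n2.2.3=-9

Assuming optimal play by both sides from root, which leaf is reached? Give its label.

n1.1 (Gita): max(-3, -2, 8) = 8
n1.2 (Gita): max(9, -3) = 9
n1.3 (Gita): max(-8, -5, -9) = -5
n1 (Yuki): min(8, 9, -5) = -5
n2.1 (Gita): max(9, 1) = 9
n2.2 (Gita): max(7, 5, -9) = 7
n2 (Yuki): min(9, 7) = 7
root (Gita): max(-5, 7) = 7
At root, Gita picks n2 (highest: 7).
At n2, Yuki picks n2.2 (lowest: 7).
At n2.2, Gita picks n2.2.1 (highest: 7).
Terminal value 7.

n2.2.1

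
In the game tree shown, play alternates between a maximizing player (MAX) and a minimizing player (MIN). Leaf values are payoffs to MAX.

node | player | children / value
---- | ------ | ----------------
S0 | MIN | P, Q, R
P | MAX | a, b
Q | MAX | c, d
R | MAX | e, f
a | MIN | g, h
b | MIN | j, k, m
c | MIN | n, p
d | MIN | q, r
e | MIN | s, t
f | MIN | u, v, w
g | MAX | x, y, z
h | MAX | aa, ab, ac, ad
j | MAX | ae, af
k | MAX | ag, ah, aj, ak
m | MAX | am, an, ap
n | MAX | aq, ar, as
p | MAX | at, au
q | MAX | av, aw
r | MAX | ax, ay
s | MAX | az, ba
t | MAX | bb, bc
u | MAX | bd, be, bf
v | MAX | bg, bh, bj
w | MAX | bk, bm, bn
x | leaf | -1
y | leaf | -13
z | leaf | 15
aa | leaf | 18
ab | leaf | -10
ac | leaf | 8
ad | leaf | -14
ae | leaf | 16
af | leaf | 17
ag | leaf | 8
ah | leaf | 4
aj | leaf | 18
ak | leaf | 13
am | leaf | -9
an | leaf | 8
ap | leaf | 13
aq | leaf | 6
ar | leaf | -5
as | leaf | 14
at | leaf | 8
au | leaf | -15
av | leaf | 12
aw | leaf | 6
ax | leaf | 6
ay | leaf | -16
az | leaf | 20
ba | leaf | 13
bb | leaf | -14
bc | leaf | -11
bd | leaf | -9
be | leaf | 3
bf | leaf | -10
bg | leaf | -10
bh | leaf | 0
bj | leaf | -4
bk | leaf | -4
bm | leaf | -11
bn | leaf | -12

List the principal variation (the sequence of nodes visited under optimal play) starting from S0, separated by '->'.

S0 -> R -> f -> w -> bk

g (MAX): max(-1, -13, 15) = 15
h (MAX): max(18, -10, 8, -14) = 18
a (MIN): min(15, 18) = 15
j (MAX): max(16, 17) = 17
k (MAX): max(8, 4, 18, 13) = 18
m (MAX): max(-9, 8, 13) = 13
b (MIN): min(17, 18, 13) = 13
P (MAX): max(15, 13) = 15
n (MAX): max(6, -5, 14) = 14
p (MAX): max(8, -15) = 8
c (MIN): min(14, 8) = 8
q (MAX): max(12, 6) = 12
r (MAX): max(6, -16) = 6
d (MIN): min(12, 6) = 6
Q (MAX): max(8, 6) = 8
s (MAX): max(20, 13) = 20
t (MAX): max(-14, -11) = -11
e (MIN): min(20, -11) = -11
u (MAX): max(-9, 3, -10) = 3
v (MAX): max(-10, 0, -4) = 0
w (MAX): max(-4, -11, -12) = -4
f (MIN): min(3, 0, -4) = -4
R (MAX): max(-11, -4) = -4
S0 (MIN): min(15, 8, -4) = -4
At S0, MIN picks R (lowest: -4).
At R, MAX picks f (highest: -4).
At f, MIN picks w (lowest: -4).
At w, MAX picks bk (highest: -4).
Terminal value -4.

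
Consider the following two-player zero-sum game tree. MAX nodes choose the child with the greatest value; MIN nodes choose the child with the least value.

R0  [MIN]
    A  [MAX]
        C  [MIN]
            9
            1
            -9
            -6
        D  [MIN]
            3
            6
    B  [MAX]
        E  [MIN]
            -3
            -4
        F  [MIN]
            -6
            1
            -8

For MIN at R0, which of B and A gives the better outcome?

B

E (MIN): min(-3, -4) = -4
F (MIN): min(-6, 1, -8) = -8
B (MAX): max(-4, -8) = -4
C (MIN): min(9, 1, -9, -6) = -9
D (MIN): min(3, 6) = 3
A (MAX): max(-9, 3) = 3
MIN prefers the lower value; B=-4, A=3. B is better since -4 < 3.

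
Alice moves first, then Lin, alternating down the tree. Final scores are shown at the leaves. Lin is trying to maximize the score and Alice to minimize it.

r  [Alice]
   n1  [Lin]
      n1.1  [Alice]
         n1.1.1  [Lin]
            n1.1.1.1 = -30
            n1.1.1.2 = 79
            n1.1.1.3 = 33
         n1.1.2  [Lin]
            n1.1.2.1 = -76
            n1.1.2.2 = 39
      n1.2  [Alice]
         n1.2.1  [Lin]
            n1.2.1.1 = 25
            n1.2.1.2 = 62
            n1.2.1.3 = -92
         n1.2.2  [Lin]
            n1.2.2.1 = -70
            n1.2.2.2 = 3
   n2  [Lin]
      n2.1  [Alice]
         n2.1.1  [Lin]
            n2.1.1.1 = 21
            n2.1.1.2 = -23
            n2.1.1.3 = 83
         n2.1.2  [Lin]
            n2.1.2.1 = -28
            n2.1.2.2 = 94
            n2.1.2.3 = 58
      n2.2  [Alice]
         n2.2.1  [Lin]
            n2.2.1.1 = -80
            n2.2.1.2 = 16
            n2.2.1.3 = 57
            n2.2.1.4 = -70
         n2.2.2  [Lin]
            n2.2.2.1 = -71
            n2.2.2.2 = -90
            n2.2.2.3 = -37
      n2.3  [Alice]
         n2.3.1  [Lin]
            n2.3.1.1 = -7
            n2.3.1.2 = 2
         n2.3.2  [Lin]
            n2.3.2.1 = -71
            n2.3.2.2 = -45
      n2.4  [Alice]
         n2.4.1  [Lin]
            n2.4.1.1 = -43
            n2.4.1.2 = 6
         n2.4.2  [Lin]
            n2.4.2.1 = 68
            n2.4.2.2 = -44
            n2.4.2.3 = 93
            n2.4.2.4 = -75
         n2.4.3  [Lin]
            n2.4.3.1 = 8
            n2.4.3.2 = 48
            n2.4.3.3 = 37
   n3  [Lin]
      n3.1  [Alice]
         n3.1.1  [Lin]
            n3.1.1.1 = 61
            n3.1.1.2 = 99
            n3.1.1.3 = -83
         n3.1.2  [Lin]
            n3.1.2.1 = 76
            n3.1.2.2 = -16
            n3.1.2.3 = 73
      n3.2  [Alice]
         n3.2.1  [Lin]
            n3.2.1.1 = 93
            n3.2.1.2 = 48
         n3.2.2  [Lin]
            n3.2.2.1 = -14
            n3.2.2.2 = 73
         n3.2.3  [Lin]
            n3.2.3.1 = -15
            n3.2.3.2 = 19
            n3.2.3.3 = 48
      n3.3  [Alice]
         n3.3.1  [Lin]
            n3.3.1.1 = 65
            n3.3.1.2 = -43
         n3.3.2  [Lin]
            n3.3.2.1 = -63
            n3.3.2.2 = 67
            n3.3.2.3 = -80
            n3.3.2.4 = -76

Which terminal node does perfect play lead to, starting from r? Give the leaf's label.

n1.1.2.2

n1.1.1 (Lin): max(-30, 79, 33) = 79
n1.1.2 (Lin): max(-76, 39) = 39
n1.1 (Alice): min(79, 39) = 39
n1.2.1 (Lin): max(25, 62, -92) = 62
n1.2.2 (Lin): max(-70, 3) = 3
n1.2 (Alice): min(62, 3) = 3
n1 (Lin): max(39, 3) = 39
n2.1.1 (Lin): max(21, -23, 83) = 83
n2.1.2 (Lin): max(-28, 94, 58) = 94
n2.1 (Alice): min(83, 94) = 83
n2.2.1 (Lin): max(-80, 16, 57, -70) = 57
n2.2.2 (Lin): max(-71, -90, -37) = -37
n2.2 (Alice): min(57, -37) = -37
n2.3.1 (Lin): max(-7, 2) = 2
n2.3.2 (Lin): max(-71, -45) = -45
n2.3 (Alice): min(2, -45) = -45
n2.4.1 (Lin): max(-43, 6) = 6
n2.4.2 (Lin): max(68, -44, 93, -75) = 93
n2.4.3 (Lin): max(8, 48, 37) = 48
n2.4 (Alice): min(6, 93, 48) = 6
n2 (Lin): max(83, -37, -45, 6) = 83
n3.1.1 (Lin): max(61, 99, -83) = 99
n3.1.2 (Lin): max(76, -16, 73) = 76
n3.1 (Alice): min(99, 76) = 76
n3.2.1 (Lin): max(93, 48) = 93
n3.2.2 (Lin): max(-14, 73) = 73
n3.2.3 (Lin): max(-15, 19, 48) = 48
n3.2 (Alice): min(93, 73, 48) = 48
n3.3.1 (Lin): max(65, -43) = 65
n3.3.2 (Lin): max(-63, 67, -80, -76) = 67
n3.3 (Alice): min(65, 67) = 65
n3 (Lin): max(76, 48, 65) = 76
r (Alice): min(39, 83, 76) = 39
At r, Alice picks n1 (lowest: 39).
At n1, Lin picks n1.1 (highest: 39).
At n1.1, Alice picks n1.1.2 (lowest: 39).
At n1.1.2, Lin picks n1.1.2.2 (highest: 39).
Terminal value 39.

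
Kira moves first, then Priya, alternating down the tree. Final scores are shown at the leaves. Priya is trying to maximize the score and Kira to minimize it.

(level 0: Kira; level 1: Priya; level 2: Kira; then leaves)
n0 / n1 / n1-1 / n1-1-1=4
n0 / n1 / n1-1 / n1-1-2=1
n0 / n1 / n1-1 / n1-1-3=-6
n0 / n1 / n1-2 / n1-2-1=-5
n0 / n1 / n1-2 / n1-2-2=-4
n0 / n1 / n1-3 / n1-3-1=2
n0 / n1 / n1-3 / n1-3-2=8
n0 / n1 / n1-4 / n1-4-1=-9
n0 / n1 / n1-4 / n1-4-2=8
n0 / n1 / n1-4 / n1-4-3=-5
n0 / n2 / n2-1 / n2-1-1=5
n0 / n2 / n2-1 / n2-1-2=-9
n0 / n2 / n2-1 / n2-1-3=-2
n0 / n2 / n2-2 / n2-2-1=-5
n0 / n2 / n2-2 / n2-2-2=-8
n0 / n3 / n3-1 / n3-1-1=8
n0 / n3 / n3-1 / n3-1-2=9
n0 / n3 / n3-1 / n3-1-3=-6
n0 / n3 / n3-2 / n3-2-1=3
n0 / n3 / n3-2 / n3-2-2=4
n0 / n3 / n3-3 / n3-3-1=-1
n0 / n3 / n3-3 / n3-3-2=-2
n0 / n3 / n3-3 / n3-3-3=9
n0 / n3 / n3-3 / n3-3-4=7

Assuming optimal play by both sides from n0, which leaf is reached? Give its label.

n2-2-2

n1-1 (Kira): min(4, 1, -6) = -6
n1-2 (Kira): min(-5, -4) = -5
n1-3 (Kira): min(2, 8) = 2
n1-4 (Kira): min(-9, 8, -5) = -9
n1 (Priya): max(-6, -5, 2, -9) = 2
n2-1 (Kira): min(5, -9, -2) = -9
n2-2 (Kira): min(-5, -8) = -8
n2 (Priya): max(-9, -8) = -8
n3-1 (Kira): min(8, 9, -6) = -6
n3-2 (Kira): min(3, 4) = 3
n3-3 (Kira): min(-1, -2, 9, 7) = -2
n3 (Priya): max(-6, 3, -2) = 3
n0 (Kira): min(2, -8, 3) = -8
At n0, Kira picks n2 (lowest: -8).
At n2, Priya picks n2-2 (highest: -8).
At n2-2, Kira picks n2-2-2 (lowest: -8).
Terminal value -8.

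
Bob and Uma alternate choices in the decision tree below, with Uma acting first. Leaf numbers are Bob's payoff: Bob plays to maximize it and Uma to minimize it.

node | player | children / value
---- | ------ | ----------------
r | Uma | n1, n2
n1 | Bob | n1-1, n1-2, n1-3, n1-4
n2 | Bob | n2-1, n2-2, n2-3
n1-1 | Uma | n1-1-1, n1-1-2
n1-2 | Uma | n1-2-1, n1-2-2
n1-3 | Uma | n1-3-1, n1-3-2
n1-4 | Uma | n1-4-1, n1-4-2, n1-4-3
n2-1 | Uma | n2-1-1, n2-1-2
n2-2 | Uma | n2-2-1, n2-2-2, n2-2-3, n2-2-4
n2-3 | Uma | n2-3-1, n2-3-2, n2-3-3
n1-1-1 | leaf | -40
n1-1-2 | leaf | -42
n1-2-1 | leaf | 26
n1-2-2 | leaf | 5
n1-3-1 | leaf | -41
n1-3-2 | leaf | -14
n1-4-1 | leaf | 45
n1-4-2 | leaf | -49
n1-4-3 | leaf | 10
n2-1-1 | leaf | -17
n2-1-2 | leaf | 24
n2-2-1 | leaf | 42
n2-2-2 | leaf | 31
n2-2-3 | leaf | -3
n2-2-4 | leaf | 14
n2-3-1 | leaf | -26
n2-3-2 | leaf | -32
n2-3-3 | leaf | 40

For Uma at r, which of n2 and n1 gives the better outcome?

n2

n2-1 (Uma): min(-17, 24) = -17
n2-2 (Uma): min(42, 31, -3, 14) = -3
n2-3 (Uma): min(-26, -32, 40) = -32
n2 (Bob): max(-17, -3, -32) = -3
n1-1 (Uma): min(-40, -42) = -42
n1-2 (Uma): min(26, 5) = 5
n1-3 (Uma): min(-41, -14) = -41
n1-4 (Uma): min(45, -49, 10) = -49
n1 (Bob): max(-42, 5, -41, -49) = 5
Uma prefers the lower value; n2=-3, n1=5. n2 is better since -3 < 5.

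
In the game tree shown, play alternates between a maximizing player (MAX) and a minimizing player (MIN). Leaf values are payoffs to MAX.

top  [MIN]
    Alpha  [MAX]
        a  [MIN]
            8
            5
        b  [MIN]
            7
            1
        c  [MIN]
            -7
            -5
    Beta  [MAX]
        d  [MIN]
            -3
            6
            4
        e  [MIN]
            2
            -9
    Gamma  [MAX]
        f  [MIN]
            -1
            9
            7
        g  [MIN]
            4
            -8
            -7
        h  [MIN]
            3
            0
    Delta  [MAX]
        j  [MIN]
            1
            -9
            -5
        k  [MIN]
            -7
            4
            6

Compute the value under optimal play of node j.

-9

j (MIN): min(1, -9, -5) = -9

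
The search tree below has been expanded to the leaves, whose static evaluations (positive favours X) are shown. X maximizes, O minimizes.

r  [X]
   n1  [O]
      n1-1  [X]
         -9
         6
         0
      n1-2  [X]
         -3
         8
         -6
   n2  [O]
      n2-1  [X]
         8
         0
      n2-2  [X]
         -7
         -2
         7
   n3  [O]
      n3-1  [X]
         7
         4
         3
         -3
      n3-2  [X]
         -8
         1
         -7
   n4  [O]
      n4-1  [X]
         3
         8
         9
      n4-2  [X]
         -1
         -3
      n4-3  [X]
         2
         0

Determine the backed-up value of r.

n1-1 (X): max(-9, 6, 0) = 6
n1-2 (X): max(-3, 8, -6) = 8
n1 (O): min(6, 8) = 6
n2-1 (X): max(8, 0) = 8
n2-2 (X): max(-7, -2, 7) = 7
n2 (O): min(8, 7) = 7
n3-1 (X): max(7, 4, 3, -3) = 7
n3-2 (X): max(-8, 1, -7) = 1
n3 (O): min(7, 1) = 1
n4-1 (X): max(3, 8, 9) = 9
n4-2 (X): max(-1, -3) = -1
n4-3 (X): max(2, 0) = 2
n4 (O): min(9, -1, 2) = -1
r (X): max(6, 7, 1, -1) = 7

7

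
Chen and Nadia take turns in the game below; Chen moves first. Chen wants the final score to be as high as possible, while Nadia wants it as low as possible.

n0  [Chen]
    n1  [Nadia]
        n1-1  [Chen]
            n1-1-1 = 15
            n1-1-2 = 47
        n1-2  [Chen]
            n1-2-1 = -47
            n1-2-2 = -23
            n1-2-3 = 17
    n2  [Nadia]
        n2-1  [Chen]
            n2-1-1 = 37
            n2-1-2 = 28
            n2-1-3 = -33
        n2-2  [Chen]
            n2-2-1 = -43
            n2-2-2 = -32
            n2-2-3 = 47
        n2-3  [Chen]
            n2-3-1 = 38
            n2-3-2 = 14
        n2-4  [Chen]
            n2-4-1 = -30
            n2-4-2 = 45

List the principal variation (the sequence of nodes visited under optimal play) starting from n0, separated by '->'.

n0 -> n2 -> n2-1 -> n2-1-1

n1-1 (Chen): max(15, 47) = 47
n1-2 (Chen): max(-47, -23, 17) = 17
n1 (Nadia): min(47, 17) = 17
n2-1 (Chen): max(37, 28, -33) = 37
n2-2 (Chen): max(-43, -32, 47) = 47
n2-3 (Chen): max(38, 14) = 38
n2-4 (Chen): max(-30, 45) = 45
n2 (Nadia): min(37, 47, 38, 45) = 37
n0 (Chen): max(17, 37) = 37
At n0, Chen picks n2 (highest: 37).
At n2, Nadia picks n2-1 (lowest: 37).
At n2-1, Chen picks n2-1-1 (highest: 37).
Terminal value 37.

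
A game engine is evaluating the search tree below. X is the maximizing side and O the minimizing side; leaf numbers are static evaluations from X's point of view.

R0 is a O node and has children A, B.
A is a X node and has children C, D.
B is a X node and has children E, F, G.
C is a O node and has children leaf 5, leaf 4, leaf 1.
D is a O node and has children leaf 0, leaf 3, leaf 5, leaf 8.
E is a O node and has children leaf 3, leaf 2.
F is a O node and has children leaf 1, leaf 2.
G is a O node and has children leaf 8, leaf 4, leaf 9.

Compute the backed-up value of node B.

4

E (O): min(3, 2) = 2
F (O): min(1, 2) = 1
G (O): min(8, 4, 9) = 4
B (X): max(2, 1, 4) = 4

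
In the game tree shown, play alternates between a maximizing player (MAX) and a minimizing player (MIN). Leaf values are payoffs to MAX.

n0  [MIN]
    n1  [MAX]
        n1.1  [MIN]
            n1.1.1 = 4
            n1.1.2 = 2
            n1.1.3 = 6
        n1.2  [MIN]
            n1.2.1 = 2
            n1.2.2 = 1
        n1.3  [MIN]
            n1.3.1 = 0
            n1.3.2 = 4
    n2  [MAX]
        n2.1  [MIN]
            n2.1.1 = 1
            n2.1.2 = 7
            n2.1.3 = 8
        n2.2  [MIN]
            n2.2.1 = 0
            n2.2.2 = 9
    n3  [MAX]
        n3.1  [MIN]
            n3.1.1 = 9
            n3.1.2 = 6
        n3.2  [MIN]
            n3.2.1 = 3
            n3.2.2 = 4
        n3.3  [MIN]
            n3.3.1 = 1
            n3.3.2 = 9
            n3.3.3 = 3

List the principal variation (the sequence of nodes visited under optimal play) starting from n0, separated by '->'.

n0 -> n2 -> n2.1 -> n2.1.1

n1.1 (MIN): min(4, 2, 6) = 2
n1.2 (MIN): min(2, 1) = 1
n1.3 (MIN): min(0, 4) = 0
n1 (MAX): max(2, 1, 0) = 2
n2.1 (MIN): min(1, 7, 8) = 1
n2.2 (MIN): min(0, 9) = 0
n2 (MAX): max(1, 0) = 1
n3.1 (MIN): min(9, 6) = 6
n3.2 (MIN): min(3, 4) = 3
n3.3 (MIN): min(1, 9, 3) = 1
n3 (MAX): max(6, 3, 1) = 6
n0 (MIN): min(2, 1, 6) = 1
At n0, MIN picks n2 (lowest: 1).
At n2, MAX picks n2.1 (highest: 1).
At n2.1, MIN picks n2.1.1 (lowest: 1).
Terminal value 1.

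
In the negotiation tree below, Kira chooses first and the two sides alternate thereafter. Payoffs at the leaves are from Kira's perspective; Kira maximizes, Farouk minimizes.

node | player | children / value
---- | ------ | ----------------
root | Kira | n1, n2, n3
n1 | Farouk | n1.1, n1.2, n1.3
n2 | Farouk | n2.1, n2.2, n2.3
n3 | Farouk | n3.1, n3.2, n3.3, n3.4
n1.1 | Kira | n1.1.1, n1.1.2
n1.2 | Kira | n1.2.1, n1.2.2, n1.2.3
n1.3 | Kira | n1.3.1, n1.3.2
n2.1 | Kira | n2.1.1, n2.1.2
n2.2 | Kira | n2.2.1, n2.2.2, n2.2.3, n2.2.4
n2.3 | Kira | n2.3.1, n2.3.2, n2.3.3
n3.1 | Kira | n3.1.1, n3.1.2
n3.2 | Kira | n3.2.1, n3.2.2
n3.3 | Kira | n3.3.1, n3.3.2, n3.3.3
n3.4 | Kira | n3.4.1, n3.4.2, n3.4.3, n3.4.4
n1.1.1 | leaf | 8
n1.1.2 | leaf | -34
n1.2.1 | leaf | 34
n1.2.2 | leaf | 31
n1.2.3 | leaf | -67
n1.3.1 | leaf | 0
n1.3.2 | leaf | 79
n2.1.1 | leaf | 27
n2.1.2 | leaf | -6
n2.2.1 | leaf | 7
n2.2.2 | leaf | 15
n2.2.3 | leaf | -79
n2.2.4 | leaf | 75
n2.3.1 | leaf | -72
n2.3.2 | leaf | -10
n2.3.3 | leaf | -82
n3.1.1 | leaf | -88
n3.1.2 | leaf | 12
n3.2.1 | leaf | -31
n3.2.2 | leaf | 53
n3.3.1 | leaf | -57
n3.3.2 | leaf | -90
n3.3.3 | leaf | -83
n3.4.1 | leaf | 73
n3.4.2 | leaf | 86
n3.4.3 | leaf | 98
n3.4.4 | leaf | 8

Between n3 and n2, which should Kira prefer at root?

n3.1 (Kira): max(-88, 12) = 12
n3.2 (Kira): max(-31, 53) = 53
n3.3 (Kira): max(-57, -90, -83) = -57
n3.4 (Kira): max(73, 86, 98, 8) = 98
n3 (Farouk): min(12, 53, -57, 98) = -57
n2.1 (Kira): max(27, -6) = 27
n2.2 (Kira): max(7, 15, -79, 75) = 75
n2.3 (Kira): max(-72, -10, -82) = -10
n2 (Farouk): min(27, 75, -10) = -10
Kira prefers the higher value; n3=-57, n2=-10. n2 is better since -10 > -57.

n2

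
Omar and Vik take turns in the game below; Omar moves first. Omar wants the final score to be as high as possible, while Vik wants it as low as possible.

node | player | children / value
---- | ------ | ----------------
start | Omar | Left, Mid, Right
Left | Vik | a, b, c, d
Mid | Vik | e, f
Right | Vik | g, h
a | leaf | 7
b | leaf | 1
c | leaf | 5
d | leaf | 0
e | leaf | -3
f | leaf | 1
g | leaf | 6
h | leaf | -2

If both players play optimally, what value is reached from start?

0

Left (Vik): min(7, 1, 5, 0) = 0
Mid (Vik): min(-3, 1) = -3
Right (Vik): min(6, -2) = -2
start (Omar): max(0, -3, -2) = 0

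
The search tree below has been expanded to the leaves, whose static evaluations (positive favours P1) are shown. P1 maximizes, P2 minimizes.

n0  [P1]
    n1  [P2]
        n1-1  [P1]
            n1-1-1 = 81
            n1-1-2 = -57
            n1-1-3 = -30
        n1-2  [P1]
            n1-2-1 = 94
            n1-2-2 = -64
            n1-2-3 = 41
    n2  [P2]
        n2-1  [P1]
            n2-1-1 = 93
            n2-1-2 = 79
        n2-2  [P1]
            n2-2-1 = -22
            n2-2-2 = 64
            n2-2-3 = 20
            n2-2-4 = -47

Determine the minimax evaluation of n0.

81

n1-1 (P1): max(81, -57, -30) = 81
n1-2 (P1): max(94, -64, 41) = 94
n1 (P2): min(81, 94) = 81
n2-1 (P1): max(93, 79) = 93
n2-2 (P1): max(-22, 64, 20, -47) = 64
n2 (P2): min(93, 64) = 64
n0 (P1): max(81, 64) = 81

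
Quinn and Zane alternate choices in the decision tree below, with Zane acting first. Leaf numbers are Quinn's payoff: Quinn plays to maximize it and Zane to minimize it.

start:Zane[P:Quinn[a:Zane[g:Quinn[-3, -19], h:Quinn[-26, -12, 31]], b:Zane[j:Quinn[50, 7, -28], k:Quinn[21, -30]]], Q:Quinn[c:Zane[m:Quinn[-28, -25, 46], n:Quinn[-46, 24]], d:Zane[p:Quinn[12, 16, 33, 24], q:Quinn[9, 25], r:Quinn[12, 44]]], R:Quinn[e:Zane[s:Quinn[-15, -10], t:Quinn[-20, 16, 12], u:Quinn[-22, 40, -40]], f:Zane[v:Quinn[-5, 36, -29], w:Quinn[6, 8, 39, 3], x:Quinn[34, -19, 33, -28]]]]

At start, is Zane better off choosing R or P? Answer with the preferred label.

P

s (Quinn): max(-15, -10) = -10
t (Quinn): max(-20, 16, 12) = 16
u (Quinn): max(-22, 40, -40) = 40
e (Zane): min(-10, 16, 40) = -10
v (Quinn): max(-5, 36, -29) = 36
w (Quinn): max(6, 8, 39, 3) = 39
x (Quinn): max(34, -19, 33, -28) = 34
f (Zane): min(36, 39, 34) = 34
R (Quinn): max(-10, 34) = 34
g (Quinn): max(-3, -19) = -3
h (Quinn): max(-26, -12, 31) = 31
a (Zane): min(-3, 31) = -3
j (Quinn): max(50, 7, -28) = 50
k (Quinn): max(21, -30) = 21
b (Zane): min(50, 21) = 21
P (Quinn): max(-3, 21) = 21
Zane prefers the lower value; R=34, P=21. P is better since 21 < 34.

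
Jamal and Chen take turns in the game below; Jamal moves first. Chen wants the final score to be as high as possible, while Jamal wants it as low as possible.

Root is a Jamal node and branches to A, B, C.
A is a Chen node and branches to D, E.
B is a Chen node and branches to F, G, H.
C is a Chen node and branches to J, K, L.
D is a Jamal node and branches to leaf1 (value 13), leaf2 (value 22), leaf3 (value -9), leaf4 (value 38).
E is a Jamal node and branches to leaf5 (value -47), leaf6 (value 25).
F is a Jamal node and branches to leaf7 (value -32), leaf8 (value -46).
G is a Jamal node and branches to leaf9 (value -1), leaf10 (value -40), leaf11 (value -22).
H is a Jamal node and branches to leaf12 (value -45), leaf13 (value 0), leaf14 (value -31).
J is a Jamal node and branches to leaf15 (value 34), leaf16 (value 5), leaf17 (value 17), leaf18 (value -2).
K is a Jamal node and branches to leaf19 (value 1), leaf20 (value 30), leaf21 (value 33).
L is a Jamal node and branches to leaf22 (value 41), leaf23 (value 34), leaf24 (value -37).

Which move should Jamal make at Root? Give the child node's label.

D (Jamal): min(13, 22, -9, 38) = -9
E (Jamal): min(-47, 25) = -47
A (Chen): max(-9, -47) = -9
F (Jamal): min(-32, -46) = -46
G (Jamal): min(-1, -40, -22) = -40
H (Jamal): min(-45, 0, -31) = -45
B (Chen): max(-46, -40, -45) = -40
J (Jamal): min(34, 5, 17, -2) = -2
K (Jamal): min(1, 30, 33) = 1
L (Jamal): min(41, 34, -37) = -37
C (Chen): max(-2, 1, -37) = 1
Root (Jamal): min(-9, -40, 1) = -40
Jamal at Root wants the lowest of {A=-9, B=-40, C=1}, so chooses B.

B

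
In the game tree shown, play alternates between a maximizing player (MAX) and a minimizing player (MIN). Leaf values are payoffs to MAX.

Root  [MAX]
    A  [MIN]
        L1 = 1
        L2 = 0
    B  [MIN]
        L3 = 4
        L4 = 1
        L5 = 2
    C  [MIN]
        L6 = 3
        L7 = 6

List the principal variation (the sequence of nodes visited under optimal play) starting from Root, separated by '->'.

Root -> C -> L6

A (MIN): min(1, 0) = 0
B (MIN): min(4, 1, 2) = 1
C (MIN): min(3, 6) = 3
Root (MAX): max(0, 1, 3) = 3
At Root, MAX picks C (highest: 3).
At C, MIN picks L6 (lowest: 3).
Terminal value 3.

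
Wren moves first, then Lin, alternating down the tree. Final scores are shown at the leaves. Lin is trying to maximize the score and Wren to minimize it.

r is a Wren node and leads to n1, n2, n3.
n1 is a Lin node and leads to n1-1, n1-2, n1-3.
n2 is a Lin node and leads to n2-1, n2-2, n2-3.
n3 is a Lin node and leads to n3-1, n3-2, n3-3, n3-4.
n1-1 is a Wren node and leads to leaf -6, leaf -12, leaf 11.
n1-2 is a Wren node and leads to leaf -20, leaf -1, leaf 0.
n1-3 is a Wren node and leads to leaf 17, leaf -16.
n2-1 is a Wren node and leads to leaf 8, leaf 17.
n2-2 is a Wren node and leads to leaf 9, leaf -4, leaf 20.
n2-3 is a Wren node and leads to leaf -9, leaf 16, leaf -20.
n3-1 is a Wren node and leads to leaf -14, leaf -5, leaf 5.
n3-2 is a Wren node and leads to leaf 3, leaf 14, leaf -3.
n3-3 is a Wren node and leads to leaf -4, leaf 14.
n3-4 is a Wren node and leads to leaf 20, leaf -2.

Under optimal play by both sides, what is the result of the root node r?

n1-1 (Wren): min(-6, -12, 11) = -12
n1-2 (Wren): min(-20, -1, 0) = -20
n1-3 (Wren): min(17, -16) = -16
n1 (Lin): max(-12, -20, -16) = -12
n2-1 (Wren): min(8, 17) = 8
n2-2 (Wren): min(9, -4, 20) = -4
n2-3 (Wren): min(-9, 16, -20) = -20
n2 (Lin): max(8, -4, -20) = 8
n3-1 (Wren): min(-14, -5, 5) = -14
n3-2 (Wren): min(3, 14, -3) = -3
n3-3 (Wren): min(-4, 14) = -4
n3-4 (Wren): min(20, -2) = -2
n3 (Lin): max(-14, -3, -4, -2) = -2
r (Wren): min(-12, 8, -2) = -12

-12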